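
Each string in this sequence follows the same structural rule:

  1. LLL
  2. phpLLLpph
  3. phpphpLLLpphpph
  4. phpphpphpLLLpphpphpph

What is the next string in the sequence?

Each term wraps the previous one in php on the left and pph on the right.
So the next term is php·phpphpphpLLLpphpphpph·pph.

phpphpphpphpLLLpphpphpphpph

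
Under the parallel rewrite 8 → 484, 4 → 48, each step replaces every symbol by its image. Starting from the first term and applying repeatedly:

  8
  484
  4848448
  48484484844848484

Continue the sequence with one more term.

Rewriting the 17 symbols of 48484484844848484 one by one yields 48 484 48 484 48 48 484 48 484 48 48 484 48 484 48 484 48; concatenated:

48484484844848484484844848484484844848448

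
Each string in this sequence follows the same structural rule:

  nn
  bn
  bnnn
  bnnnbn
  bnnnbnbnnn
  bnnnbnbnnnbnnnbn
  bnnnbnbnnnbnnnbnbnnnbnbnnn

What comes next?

Each term (from the third on) is the previous term followed by the one before it: term 3 = bn·nn = bnnn.
So term 8 is bnnnbnbnnnbnnnbnbnnnbnbnnn·bnnnbnbnnnbnnnbn.

bnnnbnbnnnbnnnbnbnnnbnbnnnbnnnbnbnnnbnnnbn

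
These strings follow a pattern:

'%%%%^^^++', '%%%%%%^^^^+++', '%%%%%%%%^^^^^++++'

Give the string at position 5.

%%%%%%%%%%%%^^^^^^^++++++

Each string has the form %^{2n} ^^{n+1} +^{n}, where the shown terms are n = 2, 3, 4.
At n = 6 the blocks have lengths 12, 7, 6.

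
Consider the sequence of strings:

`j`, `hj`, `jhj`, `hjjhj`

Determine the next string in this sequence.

jhjhjjhj

Each term (from the third on) is the two preceding terms concatenated in order: term 3 = j·hj = jhj.
The next term joins jhj and hjjhj.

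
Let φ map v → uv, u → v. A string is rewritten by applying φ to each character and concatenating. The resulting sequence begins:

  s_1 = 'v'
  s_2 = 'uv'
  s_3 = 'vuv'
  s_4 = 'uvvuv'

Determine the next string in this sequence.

Apply φ to uvvuv symbol by symbol: u→v, v→uv, v→uv, u→v, v→uv; joined: v uv uv v uv.

vuvuvvuv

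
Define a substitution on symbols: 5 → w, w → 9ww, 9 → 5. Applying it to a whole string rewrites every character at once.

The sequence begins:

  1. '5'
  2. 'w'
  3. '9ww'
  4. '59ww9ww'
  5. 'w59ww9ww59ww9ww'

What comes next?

φ(w59ww9ww59ww9ww) expands symbol-by-symbol to 9ww w 5 9ww 9ww 5 9ww 9ww w 5 9ww 9ww 5 9ww 9ww; joining the 15 pieces gives the next term.

9www59ww9ww59ww9www59ww9ww59ww9ww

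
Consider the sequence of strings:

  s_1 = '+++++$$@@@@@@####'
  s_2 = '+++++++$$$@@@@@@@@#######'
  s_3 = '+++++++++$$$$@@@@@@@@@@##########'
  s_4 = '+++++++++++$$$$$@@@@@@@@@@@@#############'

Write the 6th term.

Each string has the form +^{2n+1} $^{n} @^{2n+2} #^{3n-2}, where the shown terms are n = 2, 3, 4, 5.
Setting n = 7 gives 15, 7, 16, 19 characters in each block.

+++++++++++++++$$$$$$$@@@@@@@@@@@@@@@@###################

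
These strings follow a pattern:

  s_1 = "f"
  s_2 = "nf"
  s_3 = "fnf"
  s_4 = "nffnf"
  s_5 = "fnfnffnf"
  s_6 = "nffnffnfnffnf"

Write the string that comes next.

Each term (from the third on) is the two preceding terms concatenated in order: term 3 = f·nf = fnf.
The next term joins fnfnffnf and nffnffnfnffnf.

fnfnffnfnffnffnfnffnf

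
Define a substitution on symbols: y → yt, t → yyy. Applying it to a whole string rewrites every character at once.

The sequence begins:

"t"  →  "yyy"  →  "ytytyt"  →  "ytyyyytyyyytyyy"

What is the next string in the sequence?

ytyyyytytytytyyyytytytytyyyytytyt

φ(ytyyyytyyyytyyy) expands symbol-by-symbol to yt yyy yt yt yt yt yyy yt yt yt yt yyy yt yt yt; joining the 15 pieces gives the next term.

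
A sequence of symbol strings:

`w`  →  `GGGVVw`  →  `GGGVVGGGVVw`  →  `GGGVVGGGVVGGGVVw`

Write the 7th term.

GGGVVGGGVVGGGVVGGGVVGGGVVGGGVVw

Every step adds GGGVV at the front: s(k+1) = GGGVV·s(k).
From GGGVVGGGVVGGGVVw, 3 further steps: GGGVVGGGVVGGGVVw → GGGVVGGGVVGGGVVGGGVVw → GGGVVGGGVVGGGVVGGGVVGGGVVw → (answer).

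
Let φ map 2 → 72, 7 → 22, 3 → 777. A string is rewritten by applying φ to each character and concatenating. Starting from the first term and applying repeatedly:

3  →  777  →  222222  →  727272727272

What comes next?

227222722272227222722272

Apply φ to 727272727272 symbol by symbol: 7→22, 2→72, 7→22, 2→72, 7→22, 2→72, 7→22, 2→72, 7→22, 2→72, 7→22, 2→72; joined: 22 72 22 72 22 72 22 72 22 72 22 72.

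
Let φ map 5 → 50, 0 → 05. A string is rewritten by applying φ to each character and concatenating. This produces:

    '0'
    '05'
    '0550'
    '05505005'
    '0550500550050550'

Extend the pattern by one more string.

05505005500505505005055005505005

Applying the rule to each of the 16 symbols of 0550500550050550 gives the pieces 05 50 50 05 50 05 05 50 50 05 05 50 05 50 50 05, which concatenate to the answer.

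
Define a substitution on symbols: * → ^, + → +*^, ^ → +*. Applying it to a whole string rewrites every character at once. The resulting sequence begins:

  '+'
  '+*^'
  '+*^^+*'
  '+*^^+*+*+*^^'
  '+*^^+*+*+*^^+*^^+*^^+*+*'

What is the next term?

+*^^+*+*+*^^+*^^+*^^+*+*+*^^+*+*+*^^+*+*+*^^+*^^

Replace each of the 24 characters of +*^^+*+*+*^^+*^^+*^^+*+* in place — +*^ ^ +* +* +*^ ^ +*^ ^ +*^ ^ +* +* +*^ ^ +* +* +*^ ^ +* +* +*^ ^ +*^ ^ — and concatenate.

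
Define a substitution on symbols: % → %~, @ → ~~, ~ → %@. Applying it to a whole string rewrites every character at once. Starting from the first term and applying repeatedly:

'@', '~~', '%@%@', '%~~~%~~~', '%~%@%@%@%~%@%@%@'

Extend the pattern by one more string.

Rewriting the 16 symbols of %~%@%@%@%~%@%@%@ one by one yields %~ %@ %~ ~~ %~ ~~ %~ ~~ %~ %@ %~ ~~ %~ ~~ %~ ~~; concatenated:

%~%@%~~~%~~~%~~~%~%@%~~~%~~~%~~~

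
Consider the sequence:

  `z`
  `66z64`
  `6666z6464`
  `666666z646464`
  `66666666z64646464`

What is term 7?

666666666666z646464646464

s(k+1) = 66·s(k)·64, so each term gains 66 as a prefix and 64 as a suffix.
From 66666666z64646464, 2 further steps: 66666666z64646464 → 6666666666z6464646464 → (answer).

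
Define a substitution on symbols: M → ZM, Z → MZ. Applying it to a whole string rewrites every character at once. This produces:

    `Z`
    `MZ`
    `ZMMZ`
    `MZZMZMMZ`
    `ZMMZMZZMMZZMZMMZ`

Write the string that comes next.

Replace each of the 16 characters of ZMMZMZZMMZZMZMMZ in place — MZ ZM ZM MZ ZM MZ MZ ZM ZM MZ MZ ZM MZ ZM ZM MZ — and concatenate.

MZZMZMMZZMMZMZZMZMMZMZZMMZZMZMMZ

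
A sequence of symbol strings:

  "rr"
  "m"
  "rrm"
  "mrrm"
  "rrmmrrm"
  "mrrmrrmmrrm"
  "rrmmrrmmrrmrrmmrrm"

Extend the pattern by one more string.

mrrmrrmmrrmrrmmrrmmrrmrrmmrrm

Each term (from the third on) is the two preceding terms concatenated in order: term 3 = rr·m = rrm.
Continuing: mrrmrrmmrrm · rrmmrrmmrrmrrmmrrm gives term 8.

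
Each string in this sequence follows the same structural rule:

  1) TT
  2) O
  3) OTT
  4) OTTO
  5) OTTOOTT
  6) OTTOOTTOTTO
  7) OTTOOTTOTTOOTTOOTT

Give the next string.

OTTOOTTOTTOOTTOOTTOTTOOTTOTTO

Each term (from the third on) is the previous term followed by the one before it: term 3 = O·TT = OTT.
The next term joins OTTOOTTOTTOOTTOOTT and OTTOOTTOTTO.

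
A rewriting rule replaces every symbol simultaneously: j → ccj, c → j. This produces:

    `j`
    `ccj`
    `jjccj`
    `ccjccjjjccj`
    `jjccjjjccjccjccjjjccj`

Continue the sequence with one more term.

Rewriting the 21 symbols of jjccjjjccjccjccjjjccj one by one yields ccj ccj j j ccj ccj ccj j j ccj j j ccj j j ccj ccj ccj j j ccj; concatenated:

ccjccjjjccjccjccjjjccjjjccjjjccjccjccjjjccj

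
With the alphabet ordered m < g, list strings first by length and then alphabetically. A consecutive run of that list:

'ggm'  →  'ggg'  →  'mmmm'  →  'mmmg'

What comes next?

mmgm

The successor of mmmg increments the rightmost position that isn't already g and resets every position after it to m.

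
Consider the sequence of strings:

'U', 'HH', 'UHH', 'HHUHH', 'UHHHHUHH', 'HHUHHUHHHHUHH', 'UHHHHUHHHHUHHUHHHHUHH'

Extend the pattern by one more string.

From term 3 onward, concatenate the second-to-last term with the last: U·HH = UHH, HH·UHH = HHUHH, …
The next term joins HHUHHUHHHHUHH and UHHHHUHHHHUHHUHHHHUHH.

HHUHHUHHHHUHHUHHHHUHHHHUHHUHHHHUHH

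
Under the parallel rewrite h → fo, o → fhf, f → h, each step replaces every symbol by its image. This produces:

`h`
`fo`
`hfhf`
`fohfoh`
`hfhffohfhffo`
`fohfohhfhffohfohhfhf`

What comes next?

Applying the rule to each of the 20 symbols of fohfohhfhffohfohhfhf gives the pieces h fhf fo h fhf fo fo h fo h h fhf fo h fhf fo fo h fo h, which concatenate to the answer.

hfhffohfhffofohfohhfhffohfhffofohfoh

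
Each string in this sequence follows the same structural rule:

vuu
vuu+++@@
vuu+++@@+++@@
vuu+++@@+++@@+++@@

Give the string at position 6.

vuu+++@@+++@@+++@@+++@@+++@@

The strings grow by a fixed suffix +++@@ each time.
From vuu+++@@+++@@+++@@, 2 further steps: vuu+++@@+++@@+++@@ → vuu+++@@+++@@+++@@+++@@ → (answer).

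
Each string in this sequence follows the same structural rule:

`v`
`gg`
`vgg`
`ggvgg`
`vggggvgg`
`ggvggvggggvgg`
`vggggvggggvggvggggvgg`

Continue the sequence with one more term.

ggvggvggggvggvggggvggggvggvggggvgg

From term 3 onward, concatenate the second-to-last term with the last: v·gg = vgg, gg·vgg = ggvgg, …
So term 8 is ggvggvggggvgg·vggggvggggvggvggggvgg.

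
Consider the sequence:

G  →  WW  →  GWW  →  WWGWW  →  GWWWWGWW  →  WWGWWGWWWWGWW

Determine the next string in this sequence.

Each term (from the third on) is the two preceding terms concatenated in order: term 3 = G·WW = GWW.
So term 7 is GWWWWGWW·WWGWWGWWWWGWW.

GWWWWGWWWWGWWGWWWWGWW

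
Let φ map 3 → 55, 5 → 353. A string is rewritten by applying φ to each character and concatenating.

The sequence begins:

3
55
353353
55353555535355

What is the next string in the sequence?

Rewriting the 14 symbols of 55353555535355 one by one yields 353 353 55 353 55 353 353 353 353 55 353 55 353 353; concatenated:

35335355353553533533533535535355353353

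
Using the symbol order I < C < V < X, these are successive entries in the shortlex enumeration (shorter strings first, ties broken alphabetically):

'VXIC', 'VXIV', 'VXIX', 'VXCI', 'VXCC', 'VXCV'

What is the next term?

The successor of VXCV increments the rightmost position that isn't already X and resets every position after it to I.

VXCX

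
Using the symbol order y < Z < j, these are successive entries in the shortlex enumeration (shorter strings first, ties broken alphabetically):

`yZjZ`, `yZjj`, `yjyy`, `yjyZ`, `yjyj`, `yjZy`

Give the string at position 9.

yjjy

Stepping forward 3 times from yjZy: yjZy → yjZZ → yjZj, then the target.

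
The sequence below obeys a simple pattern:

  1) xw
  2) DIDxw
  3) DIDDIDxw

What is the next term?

DIDDIDDIDxw

Each term is the previous one with DID prepended.
So the next term is DID·DIDDIDxw.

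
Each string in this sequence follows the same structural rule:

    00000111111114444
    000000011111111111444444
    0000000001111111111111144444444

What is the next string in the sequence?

Each string has the form 0^{2n-1} 1^{3n-1} 4^{2n-2}, where the shown terms are n = 3, 4, 5.
For the next term, n = 6, so the run lengths are 11, 17, 10.

00000000000111111111111111114444444444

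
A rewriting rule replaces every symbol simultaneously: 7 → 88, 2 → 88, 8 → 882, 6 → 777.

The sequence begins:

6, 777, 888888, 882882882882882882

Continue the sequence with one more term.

882882888828828888288288882882888828828888288288

Replace each of the 18 characters of 882882882882882882 in place — 882 882 88 882 882 88 882 882 88 882 882 88 882 882 88 882 882 88 — and concatenate.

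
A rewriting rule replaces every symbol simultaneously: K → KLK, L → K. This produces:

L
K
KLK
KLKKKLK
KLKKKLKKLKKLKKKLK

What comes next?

Rewriting the 17 symbols of KLKKKLKKLKKLKKKLK one by one yields KLK K KLK KLK KLK K KLK KLK K KLK KLK K KLK KLK KLK K KLK; concatenated:

KLKKKLKKLKKLKKKLKKLKKKLKKLKKKLKKLKKLKKKLK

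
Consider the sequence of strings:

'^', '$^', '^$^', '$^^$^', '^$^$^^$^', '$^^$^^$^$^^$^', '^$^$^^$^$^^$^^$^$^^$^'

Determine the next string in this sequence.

Each term (from the third on) is the two preceding terms concatenated in order: term 3 = ^·$^ = ^$^.
Continuing: $^^$^^$^$^^$^ · ^$^$^^$^$^^$^^$^$^^$^ gives term 8.

$^^$^^$^$^^$^^$^$^^$^$^^$^^$^$^^$^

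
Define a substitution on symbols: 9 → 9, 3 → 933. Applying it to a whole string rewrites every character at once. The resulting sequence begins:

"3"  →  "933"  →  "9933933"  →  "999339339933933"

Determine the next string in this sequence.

9999339339933933999339339933933

Replace each of the 15 characters of 999339339933933 in place — 9 9 9 933 933 9 933 933 9 9 933 933 9 933 933 — and concatenate.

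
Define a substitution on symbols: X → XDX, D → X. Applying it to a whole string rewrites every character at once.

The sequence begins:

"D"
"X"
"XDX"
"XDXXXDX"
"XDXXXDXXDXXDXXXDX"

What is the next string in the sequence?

Applying the rule to each of the 17 symbols of XDXXXDXXDXXDXXXDX gives the pieces XDX X XDX XDX XDX X XDX XDX X XDX XDX X XDX XDX XDX X XDX, which concatenate to the answer.

XDXXXDXXDXXDXXXDXXDXXXDXXDXXXDXXDXXDXXXDX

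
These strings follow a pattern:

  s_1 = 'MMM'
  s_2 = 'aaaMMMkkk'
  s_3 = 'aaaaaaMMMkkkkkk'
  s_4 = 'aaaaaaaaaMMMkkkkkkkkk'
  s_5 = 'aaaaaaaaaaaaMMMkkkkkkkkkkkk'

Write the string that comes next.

Each term wraps the previous one in aaa on the left and kkk on the right.
So the next term is aaa·aaaaaaaaaaaaMMMkkkkkkkkkkkk·kkk.

aaaaaaaaaaaaaaaMMMkkkkkkkkkkkkkkk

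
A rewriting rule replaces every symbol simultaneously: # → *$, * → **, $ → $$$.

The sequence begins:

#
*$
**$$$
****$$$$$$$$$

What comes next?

********$$$$$$$$$$$$$$$$$$$$$$$$$$$

φ(****$$$$$$$$$) expands symbol-by-symbol to ** ** ** ** $$$ $$$ $$$ $$$ $$$ $$$ $$$ $$$ $$$; joining the 13 pieces gives the next term.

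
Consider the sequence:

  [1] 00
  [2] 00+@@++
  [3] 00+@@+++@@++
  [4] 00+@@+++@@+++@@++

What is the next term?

00+@@+++@@+++@@+++@@++

The strings grow by a fixed suffix +@@++ each time.
So the next term is 00+@@+++@@+++@@++·+@@++.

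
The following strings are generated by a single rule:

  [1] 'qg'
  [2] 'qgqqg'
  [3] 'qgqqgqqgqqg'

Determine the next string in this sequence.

Each string is two copies of the previous one joined by 'q'.
Doubling qgqqgqqgqqg with 'q' between the halves:

qgqqgqqgqqgqqgqqgqqgqqg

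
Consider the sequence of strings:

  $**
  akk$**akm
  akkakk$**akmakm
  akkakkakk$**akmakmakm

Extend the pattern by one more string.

Every step adds akk to the front and akm to the end of the previous string.
Applying this once more to akkakkakk$**akmakmakm:

akkakkakkakk$**akmakmakmakm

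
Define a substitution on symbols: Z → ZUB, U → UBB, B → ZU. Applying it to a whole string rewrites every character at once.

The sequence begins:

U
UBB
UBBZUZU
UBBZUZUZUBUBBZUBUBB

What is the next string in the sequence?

Replace each of the 19 characters of UBBZUZUZUBUBBZUBUBB in place — UBB ZU ZU ZUB UBB ZUB UBB ZUB UBB ZU UBB ZU ZU ZUB UBB ZU UBB ZU ZU — and concatenate.

UBBZUZUZUBUBBZUBUBBZUBUBBZUUBBZUZUZUBUBBZUUBBZUZU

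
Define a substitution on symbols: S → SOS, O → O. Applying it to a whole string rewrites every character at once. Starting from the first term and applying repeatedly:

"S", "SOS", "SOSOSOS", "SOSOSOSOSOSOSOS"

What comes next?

SOSOSOSOSOSOSOSOSOSOSOSOSOSOSOS

Applying the rule to each of the 15 symbols of SOSOSOSOSOSOSOS gives the pieces SOS O SOS O SOS O SOS O SOS O SOS O SOS O SOS, which concatenate to the answer.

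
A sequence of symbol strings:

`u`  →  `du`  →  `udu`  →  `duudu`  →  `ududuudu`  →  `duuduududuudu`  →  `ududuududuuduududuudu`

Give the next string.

This is a Fibonacci-style word recurrence s(k) = s(k−2)·s(k−1): e.g. u·du = udu.
Continuing: duuduududuudu · ududuududuuduududuudu gives term 8.

duuduududuuduududuududuuduududuudu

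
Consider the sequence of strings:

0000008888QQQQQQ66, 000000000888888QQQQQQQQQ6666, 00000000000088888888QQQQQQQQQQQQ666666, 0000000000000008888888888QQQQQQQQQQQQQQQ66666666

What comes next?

The n-th term is 3n+3 0's then 2n+2 8's then 3n+3 Q's then 2n 6's (n = 1, 2, …).
Setting n = 5 gives 18, 12, 18, 10 characters in each block.

000000000000000000888888888888QQQQQQQQQQQQQQQQQQ6666666666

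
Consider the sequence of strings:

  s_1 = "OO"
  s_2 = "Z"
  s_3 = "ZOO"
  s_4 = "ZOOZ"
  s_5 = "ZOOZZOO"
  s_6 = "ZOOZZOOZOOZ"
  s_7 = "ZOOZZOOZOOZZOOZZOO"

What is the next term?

ZOOZZOOZOOZZOOZZOOZOOZZOOZOOZ

From term 3 onward, concatenate the last term with the second-to-last: Z·OO = ZOO, ZOO·Z = ZOOZ, …
The next term joins ZOOZZOOZOOZZOOZZOO and ZOOZZOOZOOZ.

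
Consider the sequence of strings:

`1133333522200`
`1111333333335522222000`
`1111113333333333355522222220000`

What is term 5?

1111111111333333333333333335555522222222222000000

Each string has the form 1^{2n} 3^{3n+2} 5^{n} 2^{2n+1} 0^{n+1} (n = 1, 2, …).
For term 5, n = 5, so the run lengths are 10, 17, 5, 11, 6.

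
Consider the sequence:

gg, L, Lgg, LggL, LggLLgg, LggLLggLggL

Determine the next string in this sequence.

This is a Fibonacci-style word recurrence s(k) = s(k−1)·s(k−2): e.g. L·gg = Lgg.
The next term joins LggLLggLggL and LggLLgg.

LggLLggLggLLggLLgg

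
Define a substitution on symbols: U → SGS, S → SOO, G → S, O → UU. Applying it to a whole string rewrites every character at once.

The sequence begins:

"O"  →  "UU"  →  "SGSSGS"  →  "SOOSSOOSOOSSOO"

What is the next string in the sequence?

φ(SOOSSOOSOOSSOO) expands symbol-by-symbol to SOO UU UU SOO SOO UU UU SOO UU UU SOO SOO UU UU; joining the 14 pieces gives the next term.

SOOUUUUSOOSOOUUUUSOOUUUUSOOSOOUUUU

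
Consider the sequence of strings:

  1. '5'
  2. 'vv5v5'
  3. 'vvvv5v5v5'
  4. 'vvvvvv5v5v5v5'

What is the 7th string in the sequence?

s(k+1) = vv·s(k)·v5, so each term gains vv as a prefix and v5 as a suffix.
From vvvvvv5v5v5v5, 3 further steps: vvvvvv5v5v5v5 → vvvvvvvv5v5v5v5v5 → vvvvvvvvvv5v5v5v5v5v5 → (answer).

vvvvvvvvvvvv5v5v5v5v5v5v5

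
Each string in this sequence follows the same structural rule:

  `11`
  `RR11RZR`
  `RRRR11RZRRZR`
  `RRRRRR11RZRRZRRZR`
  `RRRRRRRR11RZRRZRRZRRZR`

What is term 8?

Each term wraps the previous one in RR on the left and RZR on the right.
From RRRRRRRR11RZRRZRRZRRZR, 3 further steps: RRRRRRRR11RZRRZRRZRRZR → RRRRRRRRRR11RZRRZRRZRRZRRZR → RRRRRRRRRRRR11RZRRZRRZRRZRRZRRZR → (answer).

RRRRRRRRRRRRRR11RZRRZRRZRRZRRZRRZRRZR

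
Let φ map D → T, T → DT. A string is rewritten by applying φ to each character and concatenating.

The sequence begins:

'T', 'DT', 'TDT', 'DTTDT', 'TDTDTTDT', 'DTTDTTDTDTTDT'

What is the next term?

TDTDTTDTDTTDTTDTDTTDT

Applying the rule to each of the 13 symbols of DTTDTTDTDTTDT gives the pieces T DT DT T DT DT T DT T DT DT T DT, which concatenate to the answer.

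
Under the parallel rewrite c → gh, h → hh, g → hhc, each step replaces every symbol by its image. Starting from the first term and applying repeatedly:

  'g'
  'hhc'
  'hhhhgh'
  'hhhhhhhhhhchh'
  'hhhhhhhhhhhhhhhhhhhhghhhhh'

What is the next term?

hhhhhhhhhhhhhhhhhhhhhhhhhhhhhhhhhhhhhhhhhhchhhhhhhhhh

Replace each of the 26 characters of hhhhhhhhhhhhhhhhhhhhghhhhh in place — hh hh hh hh hh hh hh hh hh hh hh hh hh hh hh hh hh hh hh hh hhc hh hh hh hh hh — and concatenate.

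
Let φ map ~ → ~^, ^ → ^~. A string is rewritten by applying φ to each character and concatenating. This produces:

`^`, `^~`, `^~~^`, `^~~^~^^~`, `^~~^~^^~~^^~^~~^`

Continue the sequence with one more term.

φ(^~~^~^^~~^^~^~~^) expands symbol-by-symbol to ^~ ~^ ~^ ^~ ~^ ^~ ^~ ~^ ~^ ^~ ^~ ~^ ^~ ~^ ~^ ^~; joining the 16 pieces gives the next term.

^~~^~^^~~^^~^~~^~^^~^~~^^~~^~^^~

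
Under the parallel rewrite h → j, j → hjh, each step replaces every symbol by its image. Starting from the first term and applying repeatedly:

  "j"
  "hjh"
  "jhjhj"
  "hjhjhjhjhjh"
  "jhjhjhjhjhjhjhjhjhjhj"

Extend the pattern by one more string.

Replace each of the 21 characters of jhjhjhjhjhjhjhjhjhjhj in place — hjh j hjh j hjh j hjh j hjh j hjh j hjh j hjh j hjh j hjh j hjh — and concatenate.

hjhjhjhjhjhjhjhjhjhjhjhjhjhjhjhjhjhjhjhjhjh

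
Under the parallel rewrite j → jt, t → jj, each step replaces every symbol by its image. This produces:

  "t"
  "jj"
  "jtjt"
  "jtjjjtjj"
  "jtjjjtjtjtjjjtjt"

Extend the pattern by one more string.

jtjjjtjtjtjjjtjjjtjjjtjtjtjjjtjj

Applying the rule to each of the 16 symbols of jtjjjtjtjtjjjtjt gives the pieces jt jj jt jt jt jj jt jj jt jj jt jt jt jj jt jj, which concatenate to the answer.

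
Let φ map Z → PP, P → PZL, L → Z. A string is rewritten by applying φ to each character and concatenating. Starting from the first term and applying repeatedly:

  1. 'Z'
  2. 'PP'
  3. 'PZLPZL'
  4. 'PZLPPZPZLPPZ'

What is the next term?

PZLPPZPZLPZLPPPZLPPZPZLPZLPP

Expanding PZLPPZPZLPPZ: P→PZL, Z→PP, L→Z, P→PZL, P→PZL, Z→PP, P→PZL, Z→PP, L→Z, P→PZL, P→PZL, Z→PP. Concatenated: PZL PP Z PZL PZL PP PZL PP Z PZL PZL PP.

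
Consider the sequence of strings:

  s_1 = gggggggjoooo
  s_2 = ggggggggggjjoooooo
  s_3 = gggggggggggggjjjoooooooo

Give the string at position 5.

gggggggggggggggggggjjjjjoooooooooooo

Reading off run lengths: g runs 7, 10, 13; j runs 1, 2, 3; o runs 4, 6, 8 — each is linear in n, where the shown terms are n = 3, 4, 5.
At n = 7 the blocks have lengths 19, 5, 12.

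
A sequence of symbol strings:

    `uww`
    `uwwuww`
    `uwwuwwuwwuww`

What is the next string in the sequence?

s(k+1) = s(k)·s(k) — each term doubles the last.
So the next term is two copies of uwwuwwuwwuww.

uwwuwwuwwuwwuwwuwwuwwuww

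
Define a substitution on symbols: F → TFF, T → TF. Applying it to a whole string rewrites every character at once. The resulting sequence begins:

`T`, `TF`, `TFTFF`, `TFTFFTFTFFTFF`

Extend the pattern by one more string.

φ(TFTFFTFTFFTFF) expands symbol-by-symbol to TF TFF TF TFF TFF TF TFF TF TFF TFF TF TFF TFF; joining the 13 pieces gives the next term.

TFTFFTFTFFTFFTFTFFTFTFFTFFTFTFFTFF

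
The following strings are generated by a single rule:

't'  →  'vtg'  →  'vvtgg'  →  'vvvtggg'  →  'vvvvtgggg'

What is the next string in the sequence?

vvvvvtggggg

Every step adds v to the front and g to the end of the previous string.
One more step from vvvvtgggg gives the answer.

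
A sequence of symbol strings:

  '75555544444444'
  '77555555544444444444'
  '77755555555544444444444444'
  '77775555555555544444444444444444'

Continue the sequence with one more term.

77777555555555555544444444444444444444

Term n consists of n-1 7's, followed by 2n+1 5's, followed by 3n+2 4's, where the shown terms are n = 2, 3, 4, 5.
For the next term, n = 6, so the run lengths are 5, 13, 20.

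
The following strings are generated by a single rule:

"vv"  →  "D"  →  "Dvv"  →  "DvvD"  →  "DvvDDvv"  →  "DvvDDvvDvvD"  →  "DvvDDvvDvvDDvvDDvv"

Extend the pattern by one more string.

DvvDDvvDvvDDvvDDvvDvvDDvvDvvD

Each term (from the third on) is the previous term followed by the one before it: term 3 = D·vv = Dvv.
So term 8 is DvvDDvvDvvDDvvDDvv·DvvDDvvDvvD.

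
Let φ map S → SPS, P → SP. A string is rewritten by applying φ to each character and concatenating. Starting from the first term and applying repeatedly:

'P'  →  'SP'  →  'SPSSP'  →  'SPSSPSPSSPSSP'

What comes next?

Replace each of the 13 characters of SPSSPSPSSPSSP in place — SPS SP SPS SPS SP SPS SP SPS SPS SP SPS SPS SP — and concatenate.

SPSSPSPSSPSSPSPSSPSPSSPSSPSPSSPSSP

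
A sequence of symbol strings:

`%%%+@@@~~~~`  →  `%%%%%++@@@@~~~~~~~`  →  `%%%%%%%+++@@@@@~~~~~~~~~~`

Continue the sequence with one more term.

Term n consists of 2n+1 %'s, followed by n +'s, followed by n+2 @'s, followed by 3n+1 ~'s (n = 1, 2, …).
For the next term, n = 4, so the run lengths are 9, 4, 6, 13.

%%%%%%%%%++++@@@@@@~~~~~~~~~~~~~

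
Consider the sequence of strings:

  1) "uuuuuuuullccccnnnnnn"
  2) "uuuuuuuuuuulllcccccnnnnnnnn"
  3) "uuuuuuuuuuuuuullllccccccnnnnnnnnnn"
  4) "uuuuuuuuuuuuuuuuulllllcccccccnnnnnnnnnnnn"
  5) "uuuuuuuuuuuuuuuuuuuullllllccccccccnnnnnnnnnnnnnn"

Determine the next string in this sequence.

Term n consists of 3n-1 u's, followed by n-1 l's, followed by n+1 c's, followed by 2n n's, where the shown terms are n = 3, 4, 5, 6, 7.
Setting n = 8 gives 23, 7, 9, 16 characters in each block.

uuuuuuuuuuuuuuuuuuuuuuulllllllcccccccccnnnnnnnnnnnnnnnn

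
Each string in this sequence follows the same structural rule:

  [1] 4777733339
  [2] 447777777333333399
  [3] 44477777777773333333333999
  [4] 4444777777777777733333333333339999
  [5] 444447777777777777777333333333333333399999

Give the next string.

Reading off run lengths: 4 runs 1, 2, 3, 4, 5; 7 runs 4, 7, 10, 13, 16; 3 runs 4, 7, 10, 13, 16; 9 runs 1, 2, 3, 4, 5 — each is linear in n (n = 1, 2, …).
At n = 6 the blocks have lengths 6, 19, 19, 6.

44444477777777777777777773333333333333333333999999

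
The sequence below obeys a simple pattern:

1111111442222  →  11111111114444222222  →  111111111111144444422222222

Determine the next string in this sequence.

Each string has the form 1^{3n+1} 4^{2n-2} 2^{2n}, where the shown terms are n = 2, 3, 4.
For the next term, n = 5, so the run lengths are 16, 8, 10.

1111111111111111444444442222222222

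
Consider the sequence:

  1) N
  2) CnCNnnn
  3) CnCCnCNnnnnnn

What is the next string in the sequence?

s(k+1) = CnC·s(k)·nnn, so each term gains CnC as a prefix and nnn as a suffix.
So the next term is CnC·CnCCnCNnnnnnn·nnn.

CnCCnCCnCNnnnnnnnnn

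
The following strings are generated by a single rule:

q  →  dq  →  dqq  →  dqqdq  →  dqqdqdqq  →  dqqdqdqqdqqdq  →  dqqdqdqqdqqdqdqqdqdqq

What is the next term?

dqqdqdqqdqqdqdqqdqdqqdqqdqdqqdqqdq

Each term (from the third on) is the previous term followed by the one before it: term 3 = dq·q = dqq.
So term 8 is dqqdqdqqdqqdqdqqdqdqq·dqqdqdqqdqqdq.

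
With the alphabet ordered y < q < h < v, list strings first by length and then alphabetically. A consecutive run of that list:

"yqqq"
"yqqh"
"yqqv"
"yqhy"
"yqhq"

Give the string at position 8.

Advancing 3 positions from yqhq through yqhq → yqhh → yqhv reaches term 8.

yqvy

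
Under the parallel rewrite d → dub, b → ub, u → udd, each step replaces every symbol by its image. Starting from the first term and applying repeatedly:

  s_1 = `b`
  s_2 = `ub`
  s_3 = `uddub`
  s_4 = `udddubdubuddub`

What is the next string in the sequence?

Replace each of the 14 characters of udddubdubuddub in place — udd dub dub dub udd ub dub udd ub udd dub dub udd ub — and concatenate.

udddubdubdubuddubdubuddubudddubdubuddub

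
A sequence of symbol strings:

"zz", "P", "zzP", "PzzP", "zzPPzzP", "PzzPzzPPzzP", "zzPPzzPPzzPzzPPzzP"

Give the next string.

This is a Fibonacci-style word recurrence s(k) = s(k−2)·s(k−1): e.g. zz·P = zzP.
The next term joins PzzPzzPPzzP and zzPPzzPPzzPzzPPzzP.

PzzPzzPPzzPzzPPzzPPzzPzzPPzzP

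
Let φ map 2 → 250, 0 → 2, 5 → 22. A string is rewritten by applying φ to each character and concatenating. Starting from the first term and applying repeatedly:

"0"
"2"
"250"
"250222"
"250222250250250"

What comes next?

250222250250250250222250222250222

Replace each of the 15 characters of 250222250250250 in place — 250 22 2 250 250 250 250 22 2 250 22 2 250 22 2 — and concatenate.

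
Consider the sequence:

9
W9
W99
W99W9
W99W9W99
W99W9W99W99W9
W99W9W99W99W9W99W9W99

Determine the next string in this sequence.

Each term (from the third on) is the previous term followed by the one before it: term 3 = W9·9 = W99.
So term 8 is W99W9W99W99W9W99W9W99·W99W9W99W99W9.

W99W9W99W99W9W99W9W99W99W9W99W99W9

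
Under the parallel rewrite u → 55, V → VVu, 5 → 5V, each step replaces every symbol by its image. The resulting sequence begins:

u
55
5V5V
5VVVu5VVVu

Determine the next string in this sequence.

Apply φ to 5VVVu5VVVu symbol by symbol: 5→5V, V→VVu, V→VVu, V→VVu, u→55, 5→5V, V→VVu, V→VVu, V→VVu, u→55; joined: 5V VVu VVu VVu 55 5V VVu VVu VVu 55.

5VVVuVVuVVu555VVVuVVuVVu55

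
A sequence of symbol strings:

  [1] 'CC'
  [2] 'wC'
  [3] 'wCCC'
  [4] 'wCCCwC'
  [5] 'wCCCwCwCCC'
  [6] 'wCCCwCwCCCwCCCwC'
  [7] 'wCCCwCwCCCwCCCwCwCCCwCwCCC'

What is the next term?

From term 3 onward, concatenate the last term with the second-to-last: wC·CC = wCCC, wCCC·wC = wCCCwC, …
The next term joins wCCCwCwCCCwCCCwCwCCCwCwCCC and wCCCwCwCCCwCCCwC.

wCCCwCwCCCwCCCwCwCCCwCwCCCwCCCwCwCCCwCCCwC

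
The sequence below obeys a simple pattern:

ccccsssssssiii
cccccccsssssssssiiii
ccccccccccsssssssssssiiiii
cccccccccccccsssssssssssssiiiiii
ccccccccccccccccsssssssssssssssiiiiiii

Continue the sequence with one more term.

cccccccccccccccccccsssssssssssssssssiiiiiiii

The n-th term is 3n-2 c's then 2n+3 s's then n+1 i's, where the shown terms are n = 2, 3, 4, 5, 6.
For the next term, n = 7, so the run lengths are 19, 17, 8.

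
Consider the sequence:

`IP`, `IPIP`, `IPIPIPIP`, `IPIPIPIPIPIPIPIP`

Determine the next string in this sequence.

IPIPIPIPIPIPIPIPIPIPIPIPIPIPIPIP

Each string is two copies of the previous one concatenated.
One more doubling of IPIPIPIPIPIPIPIP gives the answer.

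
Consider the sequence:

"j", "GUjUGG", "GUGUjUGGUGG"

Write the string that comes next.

GUGUGUjUGGUGGUGG

s(k+1) = GU·s(k)·UGG, so each term gains GU as a prefix and UGG as a suffix.
So the next term is GU·GUGUjUGGUGG·UGG.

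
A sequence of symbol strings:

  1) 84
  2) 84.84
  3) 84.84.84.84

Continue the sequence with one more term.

Each string is two copies of the previous one joined by '.'.
Doubling 84.84.84.84 with '.' between the halves:

84.84.84.84.84.84.84.84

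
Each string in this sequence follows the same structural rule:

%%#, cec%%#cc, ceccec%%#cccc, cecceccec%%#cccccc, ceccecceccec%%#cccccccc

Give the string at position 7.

s(k+1) = cec·s(k)·cc, so each term gains cec as a prefix and cc as a suffix.
From ceccecceccec%%#cccccccc, 2 further steps: ceccecceccec%%#cccccccc → cecceccecceccec%%#cccccccccc → (answer).

ceccecceccecceccec%%#cccccccccccc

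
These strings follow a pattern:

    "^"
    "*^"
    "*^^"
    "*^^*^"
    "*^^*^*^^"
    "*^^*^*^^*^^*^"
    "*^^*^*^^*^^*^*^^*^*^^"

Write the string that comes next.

*^^*^*^^*^^*^*^^*^*^^*^^*^*^^*^^*^

This is a Fibonacci-style word recurrence s(k) = s(k−1)·s(k−2): e.g. *^·^ = *^^.
The next term joins *^^*^*^^*^^*^*^^*^*^^ and *^^*^*^^*^^*^.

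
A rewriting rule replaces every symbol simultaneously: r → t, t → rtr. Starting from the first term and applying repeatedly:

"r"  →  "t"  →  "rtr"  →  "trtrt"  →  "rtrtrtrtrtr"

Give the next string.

trtrtrtrtrtrtrtrtrtrt

Rewriting each symbol of rtrtrtrtrtr: r→t, t→rtr, r→t, t→rtr, r→t, t→rtr, r→t, t→rtr, r→t, t→rtr, r→t, which concatenates to t rtr t rtr t rtr t rtr t rtr t.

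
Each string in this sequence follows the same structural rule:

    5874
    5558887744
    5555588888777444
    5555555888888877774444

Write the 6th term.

The n-th term is 2n-1 5's then 2n-1 8's then n 7's then n 4's (n = 1, 2, …).
Setting n = 6 gives 11, 11, 6, 6 characters in each block.

5555555555588888888888777777444444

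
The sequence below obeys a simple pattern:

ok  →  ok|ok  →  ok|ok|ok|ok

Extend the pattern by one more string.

Each string is two copies of the previous one joined by '|'.
Doubling ok|ok|ok|ok with '|' between the halves:

ok|ok|ok|ok|ok|ok|ok|ok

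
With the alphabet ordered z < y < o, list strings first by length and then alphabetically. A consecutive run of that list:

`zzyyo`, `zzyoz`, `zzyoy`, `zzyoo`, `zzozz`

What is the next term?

zzozy

The successor of zzozz increments the rightmost position that isn't already o and resets every position after it to z.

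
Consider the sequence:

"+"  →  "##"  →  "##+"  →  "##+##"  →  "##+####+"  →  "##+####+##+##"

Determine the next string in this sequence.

From term 3 onward, concatenate the last term with the second-to-last: ##·+ = ##+, ##+·## = ##+##, …
The next term joins ##+####+##+## and ##+####+.

##+####+##+####+####+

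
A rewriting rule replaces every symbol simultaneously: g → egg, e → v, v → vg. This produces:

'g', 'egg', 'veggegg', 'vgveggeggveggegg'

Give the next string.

Rewriting the 16 symbols of vgveggeggveggegg one by one yields vg egg vg v egg egg v egg egg vg v egg egg v egg egg; concatenated:

vgeggvgveggeggveggeggvgveggeggveggegg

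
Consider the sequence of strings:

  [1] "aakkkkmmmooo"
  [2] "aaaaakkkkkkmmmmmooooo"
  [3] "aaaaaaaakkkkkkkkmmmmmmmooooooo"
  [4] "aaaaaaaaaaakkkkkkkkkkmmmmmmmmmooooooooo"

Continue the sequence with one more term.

aaaaaaaaaaaaaakkkkkkkkkkkkmmmmmmmmmmmooooooooooo

Each string has the form a^{3n-1} k^{2n+2} m^{2n+1} o^{2n+1} (n = 1, 2, …).
At n = 5 the blocks have lengths 14, 12, 11, 11.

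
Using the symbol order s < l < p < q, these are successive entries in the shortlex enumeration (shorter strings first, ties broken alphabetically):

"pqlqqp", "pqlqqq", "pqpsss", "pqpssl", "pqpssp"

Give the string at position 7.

Advancing 2 positions from pqpssp through pqpssp → pqpssq reaches term 7.

pqpsls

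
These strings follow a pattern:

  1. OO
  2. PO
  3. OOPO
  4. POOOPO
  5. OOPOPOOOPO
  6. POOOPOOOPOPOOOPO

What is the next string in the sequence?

From term 3 onward, concatenate the second-to-last term with the last: OO·PO = OOPO, PO·OOPO = POOOPO, …
So term 7 is OOPOPOOOPO·POOOPOOOPOPOOOPO.

OOPOPOOOPOPOOOPOOOPOPOOOPO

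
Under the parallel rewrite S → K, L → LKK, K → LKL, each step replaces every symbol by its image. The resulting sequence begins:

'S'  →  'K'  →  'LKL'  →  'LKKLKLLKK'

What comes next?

Apply φ to LKKLKLLKK symbol by symbol: L→LKK, K→LKL, K→LKL, L→LKK, K→LKL, L→LKK, L→LKK, K→LKL, K→LKL; joined: LKK LKL LKL LKK LKL LKK LKK LKL LKL.

LKKLKLLKLLKKLKLLKKLKKLKLLKL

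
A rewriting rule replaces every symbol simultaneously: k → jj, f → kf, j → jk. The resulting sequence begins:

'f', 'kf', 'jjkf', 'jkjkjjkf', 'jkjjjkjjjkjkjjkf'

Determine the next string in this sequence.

jkjjjkjkjkjjjkjkjkjjjkjjjkjkjjkf

Replace each of the 16 characters of jkjjjkjjjkjkjjkf in place — jk jj jk jk jk jj jk jk jk jj jk jj jk jk jj kf — and concatenate.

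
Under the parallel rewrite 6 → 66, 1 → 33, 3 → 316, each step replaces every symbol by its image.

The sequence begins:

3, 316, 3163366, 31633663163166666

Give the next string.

Applying the rule to each of the 17 symbols of 31633663163166666 gives the pieces 316 33 66 316 316 66 66 316 33 66 316 33 66 66 66 66 66, which concatenate to the answer.

316336631631666663163366316336666666666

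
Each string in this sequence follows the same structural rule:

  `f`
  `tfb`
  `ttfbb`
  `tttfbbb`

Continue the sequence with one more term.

Each term wraps the previous one in t on the left and b on the right.
One more step from tttfbbb gives the answer.

ttttfbbbb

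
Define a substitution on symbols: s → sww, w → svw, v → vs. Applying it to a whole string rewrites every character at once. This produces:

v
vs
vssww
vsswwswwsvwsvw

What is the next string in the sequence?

Rewriting the 14 symbols of vsswwswwsvwsvw one by one yields vs sww sww svw svw sww svw svw sww vs svw sww vs svw; concatenated:

vsswwswwsvwsvwswwsvwsvwswwvssvwswwvssvw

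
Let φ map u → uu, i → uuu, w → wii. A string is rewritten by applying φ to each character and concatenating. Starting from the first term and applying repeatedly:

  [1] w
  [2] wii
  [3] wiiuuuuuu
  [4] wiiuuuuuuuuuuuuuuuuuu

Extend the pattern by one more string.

Rewriting the 21 symbols of wiiuuuuuuuuuuuuuuuuuu one by one yields wii uuu uuu uu uu uu uu uu uu uu uu uu uu uu uu uu uu uu uu uu uu; concatenated:

wiiuuuuuuuuuuuuuuuuuuuuuuuuuuuuuuuuuuuuuuuuuu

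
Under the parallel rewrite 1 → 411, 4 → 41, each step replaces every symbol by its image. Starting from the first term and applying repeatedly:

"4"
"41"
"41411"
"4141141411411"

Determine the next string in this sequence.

φ(4141141411411) expands symbol-by-symbol to 41 411 41 411 411 41 411 41 411 411 41 411 411; joining the 13 pieces gives the next term.

4141141411411414114141141141411411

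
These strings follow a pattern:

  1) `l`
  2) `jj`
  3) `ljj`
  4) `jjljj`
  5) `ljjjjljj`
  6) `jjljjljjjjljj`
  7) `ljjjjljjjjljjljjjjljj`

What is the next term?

jjljjljjjjljjljjjjljjjjljjljjjjljj

This is a Fibonacci-style word recurrence s(k) = s(k−2)·s(k−1): e.g. l·jj = ljj.
The next term joins jjljjljjjjljj and ljjjjljjjjljjljjjjljj.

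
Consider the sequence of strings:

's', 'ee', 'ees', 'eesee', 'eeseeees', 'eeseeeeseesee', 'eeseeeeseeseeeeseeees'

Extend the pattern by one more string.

Each term (from the third on) is the previous term followed by the one before it: term 3 = ee·s = ees.
So term 8 is eeseeeeseeseeeeseeees·eeseeeeseesee.

eeseeeeseeseeeeseeeeseeseeeeseesee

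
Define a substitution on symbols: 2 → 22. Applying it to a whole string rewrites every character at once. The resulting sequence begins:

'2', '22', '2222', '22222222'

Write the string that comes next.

2222222222222222

Expanding 22222222: 2→22, 2→22, 2→22, 2→22, 2→22, 2→22, 2→22, 2→22. Concatenated: 22 22 22 22 22 22 22 22.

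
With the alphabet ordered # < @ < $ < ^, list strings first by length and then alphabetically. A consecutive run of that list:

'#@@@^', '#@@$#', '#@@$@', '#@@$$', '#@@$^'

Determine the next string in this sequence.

#@@^#

Treat #@@$^ as a base-4 numeral over the given alphabet and add one, carrying through any trailing ^'s.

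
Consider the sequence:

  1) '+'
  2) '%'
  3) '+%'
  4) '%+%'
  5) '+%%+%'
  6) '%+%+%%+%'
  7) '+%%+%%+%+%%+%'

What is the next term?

%+%+%%+%+%%+%%+%+%%+%

Each term (from the third on) is the two preceding terms concatenated in order: term 3 = +·% = +%.
So term 8 is %+%+%%+%·+%%+%%+%+%%+%.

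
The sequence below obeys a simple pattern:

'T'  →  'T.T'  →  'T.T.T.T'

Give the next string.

Each string is two copies of the previous one joined by '.'.
So the next term is two copies of T.T.T.T with '.' between the halves.

T.T.T.T.T.T.T.T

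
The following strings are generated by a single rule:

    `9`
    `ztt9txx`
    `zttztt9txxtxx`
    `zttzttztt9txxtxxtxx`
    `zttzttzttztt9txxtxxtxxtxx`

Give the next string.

s(k+1) = ztt·s(k)·txx, so each term gains ztt as a prefix and txx as a suffix.
So the next term is ztt·zttzttzttztt9txxtxxtxxtxx·txx.

zttzttzttzttztt9txxtxxtxxtxxtxx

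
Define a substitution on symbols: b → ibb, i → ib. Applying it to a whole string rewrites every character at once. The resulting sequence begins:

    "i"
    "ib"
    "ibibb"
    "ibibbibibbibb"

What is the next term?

Rewriting the 13 symbols of ibibbibibbibb one by one yields ib ibb ib ibb ibb ib ibb ib ibb ibb ib ibb ibb; concatenated:

ibibbibibbibbibibbibibbibbibibbibb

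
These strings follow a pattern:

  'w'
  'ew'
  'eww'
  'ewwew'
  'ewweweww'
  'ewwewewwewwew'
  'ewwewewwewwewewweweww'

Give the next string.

From term 3 onward, concatenate the last term with the second-to-last: ew·w = eww, eww·ew = ewwew, …
So term 8 is ewwewewwewwewewweweww·ewwewewwewwew.

ewwewewwewwewewwewewwewwewewwewwew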